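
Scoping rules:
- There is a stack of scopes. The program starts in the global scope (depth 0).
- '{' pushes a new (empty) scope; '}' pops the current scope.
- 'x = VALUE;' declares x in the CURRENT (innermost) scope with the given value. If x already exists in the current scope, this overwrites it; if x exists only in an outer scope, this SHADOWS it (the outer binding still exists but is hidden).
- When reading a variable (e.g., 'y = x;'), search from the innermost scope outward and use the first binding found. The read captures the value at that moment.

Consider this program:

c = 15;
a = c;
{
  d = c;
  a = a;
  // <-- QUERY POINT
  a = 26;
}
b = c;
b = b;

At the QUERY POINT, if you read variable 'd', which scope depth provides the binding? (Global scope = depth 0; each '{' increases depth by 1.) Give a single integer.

Step 1: declare c=15 at depth 0
Step 2: declare a=(read c)=15 at depth 0
Step 3: enter scope (depth=1)
Step 4: declare d=(read c)=15 at depth 1
Step 5: declare a=(read a)=15 at depth 1
Visible at query point: a=15 c=15 d=15

Answer: 1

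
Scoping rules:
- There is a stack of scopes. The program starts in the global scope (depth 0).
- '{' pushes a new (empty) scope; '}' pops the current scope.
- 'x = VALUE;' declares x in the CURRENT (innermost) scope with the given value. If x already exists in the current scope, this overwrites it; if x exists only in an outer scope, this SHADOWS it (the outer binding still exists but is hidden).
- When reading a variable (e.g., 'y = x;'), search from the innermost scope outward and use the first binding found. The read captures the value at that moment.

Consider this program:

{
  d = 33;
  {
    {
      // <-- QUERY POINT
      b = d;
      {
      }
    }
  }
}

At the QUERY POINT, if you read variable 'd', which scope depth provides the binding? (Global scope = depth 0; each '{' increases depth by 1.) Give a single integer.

Step 1: enter scope (depth=1)
Step 2: declare d=33 at depth 1
Step 3: enter scope (depth=2)
Step 4: enter scope (depth=3)
Visible at query point: d=33

Answer: 1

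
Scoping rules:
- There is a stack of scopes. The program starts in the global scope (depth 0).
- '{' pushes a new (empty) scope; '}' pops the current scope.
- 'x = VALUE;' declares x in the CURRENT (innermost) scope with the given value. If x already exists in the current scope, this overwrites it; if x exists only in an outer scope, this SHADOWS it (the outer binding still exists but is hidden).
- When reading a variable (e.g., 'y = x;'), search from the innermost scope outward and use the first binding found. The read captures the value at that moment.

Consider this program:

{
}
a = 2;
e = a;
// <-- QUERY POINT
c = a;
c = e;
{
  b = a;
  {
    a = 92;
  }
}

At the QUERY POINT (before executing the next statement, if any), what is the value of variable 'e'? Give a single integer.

Answer: 2

Derivation:
Step 1: enter scope (depth=1)
Step 2: exit scope (depth=0)
Step 3: declare a=2 at depth 0
Step 4: declare e=(read a)=2 at depth 0
Visible at query point: a=2 e=2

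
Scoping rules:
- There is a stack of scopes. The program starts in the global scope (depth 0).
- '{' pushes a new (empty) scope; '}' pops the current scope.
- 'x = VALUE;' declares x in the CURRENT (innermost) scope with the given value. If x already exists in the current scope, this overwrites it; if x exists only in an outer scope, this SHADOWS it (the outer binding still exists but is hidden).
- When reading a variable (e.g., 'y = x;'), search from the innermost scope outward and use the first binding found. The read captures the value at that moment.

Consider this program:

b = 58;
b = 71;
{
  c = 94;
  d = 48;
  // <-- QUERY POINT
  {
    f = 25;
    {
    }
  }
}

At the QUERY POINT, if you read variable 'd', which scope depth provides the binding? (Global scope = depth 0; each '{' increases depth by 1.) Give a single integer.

Step 1: declare b=58 at depth 0
Step 2: declare b=71 at depth 0
Step 3: enter scope (depth=1)
Step 4: declare c=94 at depth 1
Step 5: declare d=48 at depth 1
Visible at query point: b=71 c=94 d=48

Answer: 1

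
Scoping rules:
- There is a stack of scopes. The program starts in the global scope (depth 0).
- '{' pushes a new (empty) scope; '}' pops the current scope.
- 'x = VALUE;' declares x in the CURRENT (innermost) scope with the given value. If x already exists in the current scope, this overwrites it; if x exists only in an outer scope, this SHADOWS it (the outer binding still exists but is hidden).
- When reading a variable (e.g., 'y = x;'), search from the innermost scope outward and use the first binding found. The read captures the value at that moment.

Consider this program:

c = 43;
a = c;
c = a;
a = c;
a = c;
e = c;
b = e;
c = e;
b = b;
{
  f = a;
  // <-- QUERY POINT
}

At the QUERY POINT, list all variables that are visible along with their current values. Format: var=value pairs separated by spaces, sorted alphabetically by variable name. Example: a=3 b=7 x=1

Answer: a=43 b=43 c=43 e=43 f=43

Derivation:
Step 1: declare c=43 at depth 0
Step 2: declare a=(read c)=43 at depth 0
Step 3: declare c=(read a)=43 at depth 0
Step 4: declare a=(read c)=43 at depth 0
Step 5: declare a=(read c)=43 at depth 0
Step 6: declare e=(read c)=43 at depth 0
Step 7: declare b=(read e)=43 at depth 0
Step 8: declare c=(read e)=43 at depth 0
Step 9: declare b=(read b)=43 at depth 0
Step 10: enter scope (depth=1)
Step 11: declare f=(read a)=43 at depth 1
Visible at query point: a=43 b=43 c=43 e=43 f=43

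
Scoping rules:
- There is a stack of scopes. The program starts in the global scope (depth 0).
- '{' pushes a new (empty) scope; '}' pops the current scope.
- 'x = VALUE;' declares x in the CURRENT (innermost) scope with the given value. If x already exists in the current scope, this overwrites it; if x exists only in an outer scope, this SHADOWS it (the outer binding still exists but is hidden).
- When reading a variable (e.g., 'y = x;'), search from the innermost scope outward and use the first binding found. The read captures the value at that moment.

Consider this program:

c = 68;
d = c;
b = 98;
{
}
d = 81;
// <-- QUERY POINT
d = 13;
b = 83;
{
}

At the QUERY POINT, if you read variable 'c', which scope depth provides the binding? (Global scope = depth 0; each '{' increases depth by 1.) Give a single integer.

Step 1: declare c=68 at depth 0
Step 2: declare d=(read c)=68 at depth 0
Step 3: declare b=98 at depth 0
Step 4: enter scope (depth=1)
Step 5: exit scope (depth=0)
Step 6: declare d=81 at depth 0
Visible at query point: b=98 c=68 d=81

Answer: 0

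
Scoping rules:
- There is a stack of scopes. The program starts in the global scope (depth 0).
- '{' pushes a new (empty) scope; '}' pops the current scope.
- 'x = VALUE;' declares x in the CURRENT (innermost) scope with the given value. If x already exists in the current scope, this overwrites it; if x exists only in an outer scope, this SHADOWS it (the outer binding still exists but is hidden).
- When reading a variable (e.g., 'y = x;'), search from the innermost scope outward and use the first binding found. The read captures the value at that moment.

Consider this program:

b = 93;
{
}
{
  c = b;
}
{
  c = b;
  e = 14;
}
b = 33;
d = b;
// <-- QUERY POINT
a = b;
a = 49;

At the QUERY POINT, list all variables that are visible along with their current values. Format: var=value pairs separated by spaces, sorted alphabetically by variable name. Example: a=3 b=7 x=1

Answer: b=33 d=33

Derivation:
Step 1: declare b=93 at depth 0
Step 2: enter scope (depth=1)
Step 3: exit scope (depth=0)
Step 4: enter scope (depth=1)
Step 5: declare c=(read b)=93 at depth 1
Step 6: exit scope (depth=0)
Step 7: enter scope (depth=1)
Step 8: declare c=(read b)=93 at depth 1
Step 9: declare e=14 at depth 1
Step 10: exit scope (depth=0)
Step 11: declare b=33 at depth 0
Step 12: declare d=(read b)=33 at depth 0
Visible at query point: b=33 d=33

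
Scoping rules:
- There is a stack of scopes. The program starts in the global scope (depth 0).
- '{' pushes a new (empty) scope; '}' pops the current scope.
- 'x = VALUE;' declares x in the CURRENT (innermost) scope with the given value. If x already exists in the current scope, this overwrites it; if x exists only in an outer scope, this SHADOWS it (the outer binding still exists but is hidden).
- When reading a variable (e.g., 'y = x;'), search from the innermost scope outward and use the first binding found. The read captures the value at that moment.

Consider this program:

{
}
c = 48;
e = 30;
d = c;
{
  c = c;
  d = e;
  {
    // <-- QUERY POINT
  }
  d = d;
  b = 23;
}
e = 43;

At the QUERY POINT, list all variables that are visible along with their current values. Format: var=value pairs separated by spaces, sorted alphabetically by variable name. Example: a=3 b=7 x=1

Answer: c=48 d=30 e=30

Derivation:
Step 1: enter scope (depth=1)
Step 2: exit scope (depth=0)
Step 3: declare c=48 at depth 0
Step 4: declare e=30 at depth 0
Step 5: declare d=(read c)=48 at depth 0
Step 6: enter scope (depth=1)
Step 7: declare c=(read c)=48 at depth 1
Step 8: declare d=(read e)=30 at depth 1
Step 9: enter scope (depth=2)
Visible at query point: c=48 d=30 e=30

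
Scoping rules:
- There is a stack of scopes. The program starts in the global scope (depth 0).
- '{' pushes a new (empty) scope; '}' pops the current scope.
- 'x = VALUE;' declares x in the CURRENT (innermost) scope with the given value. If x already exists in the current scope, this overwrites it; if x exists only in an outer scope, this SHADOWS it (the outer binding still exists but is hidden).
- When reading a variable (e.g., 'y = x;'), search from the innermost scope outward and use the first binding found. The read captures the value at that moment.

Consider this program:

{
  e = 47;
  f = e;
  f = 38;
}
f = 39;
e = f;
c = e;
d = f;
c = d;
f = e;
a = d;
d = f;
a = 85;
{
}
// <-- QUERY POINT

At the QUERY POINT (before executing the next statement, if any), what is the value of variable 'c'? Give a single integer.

Answer: 39

Derivation:
Step 1: enter scope (depth=1)
Step 2: declare e=47 at depth 1
Step 3: declare f=(read e)=47 at depth 1
Step 4: declare f=38 at depth 1
Step 5: exit scope (depth=0)
Step 6: declare f=39 at depth 0
Step 7: declare e=(read f)=39 at depth 0
Step 8: declare c=(read e)=39 at depth 0
Step 9: declare d=(read f)=39 at depth 0
Step 10: declare c=(read d)=39 at depth 0
Step 11: declare f=(read e)=39 at depth 0
Step 12: declare a=(read d)=39 at depth 0
Step 13: declare d=(read f)=39 at depth 0
Step 14: declare a=85 at depth 0
Step 15: enter scope (depth=1)
Step 16: exit scope (depth=0)
Visible at query point: a=85 c=39 d=39 e=39 f=39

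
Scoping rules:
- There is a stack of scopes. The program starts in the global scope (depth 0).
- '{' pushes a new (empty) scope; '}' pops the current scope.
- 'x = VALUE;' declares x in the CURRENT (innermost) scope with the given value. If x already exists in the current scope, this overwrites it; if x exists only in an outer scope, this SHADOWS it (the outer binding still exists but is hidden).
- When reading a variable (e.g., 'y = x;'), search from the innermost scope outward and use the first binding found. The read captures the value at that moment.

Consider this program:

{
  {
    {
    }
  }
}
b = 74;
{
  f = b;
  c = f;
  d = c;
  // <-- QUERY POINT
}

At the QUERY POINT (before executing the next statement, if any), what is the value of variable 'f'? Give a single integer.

Answer: 74

Derivation:
Step 1: enter scope (depth=1)
Step 2: enter scope (depth=2)
Step 3: enter scope (depth=3)
Step 4: exit scope (depth=2)
Step 5: exit scope (depth=1)
Step 6: exit scope (depth=0)
Step 7: declare b=74 at depth 0
Step 8: enter scope (depth=1)
Step 9: declare f=(read b)=74 at depth 1
Step 10: declare c=(read f)=74 at depth 1
Step 11: declare d=(read c)=74 at depth 1
Visible at query point: b=74 c=74 d=74 f=74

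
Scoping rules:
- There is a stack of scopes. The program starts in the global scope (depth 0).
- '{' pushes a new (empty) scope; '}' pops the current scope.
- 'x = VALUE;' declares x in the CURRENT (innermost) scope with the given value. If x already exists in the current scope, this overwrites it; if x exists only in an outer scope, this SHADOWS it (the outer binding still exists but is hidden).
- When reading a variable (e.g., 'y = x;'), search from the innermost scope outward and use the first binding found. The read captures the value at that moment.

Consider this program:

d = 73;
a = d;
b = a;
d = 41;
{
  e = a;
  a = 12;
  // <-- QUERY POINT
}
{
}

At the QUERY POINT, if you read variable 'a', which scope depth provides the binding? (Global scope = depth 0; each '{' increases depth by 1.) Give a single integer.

Step 1: declare d=73 at depth 0
Step 2: declare a=(read d)=73 at depth 0
Step 3: declare b=(read a)=73 at depth 0
Step 4: declare d=41 at depth 0
Step 5: enter scope (depth=1)
Step 6: declare e=(read a)=73 at depth 1
Step 7: declare a=12 at depth 1
Visible at query point: a=12 b=73 d=41 e=73

Answer: 1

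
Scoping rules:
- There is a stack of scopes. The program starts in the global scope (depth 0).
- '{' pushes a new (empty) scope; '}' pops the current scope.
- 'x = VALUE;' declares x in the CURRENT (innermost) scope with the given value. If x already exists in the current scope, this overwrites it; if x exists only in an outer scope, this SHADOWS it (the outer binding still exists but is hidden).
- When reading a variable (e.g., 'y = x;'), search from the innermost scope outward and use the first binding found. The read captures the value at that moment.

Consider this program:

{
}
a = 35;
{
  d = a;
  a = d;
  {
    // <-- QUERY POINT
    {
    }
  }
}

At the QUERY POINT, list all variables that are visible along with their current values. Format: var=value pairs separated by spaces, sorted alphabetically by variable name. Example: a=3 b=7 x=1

Answer: a=35 d=35

Derivation:
Step 1: enter scope (depth=1)
Step 2: exit scope (depth=0)
Step 3: declare a=35 at depth 0
Step 4: enter scope (depth=1)
Step 5: declare d=(read a)=35 at depth 1
Step 6: declare a=(read d)=35 at depth 1
Step 7: enter scope (depth=2)
Visible at query point: a=35 d=35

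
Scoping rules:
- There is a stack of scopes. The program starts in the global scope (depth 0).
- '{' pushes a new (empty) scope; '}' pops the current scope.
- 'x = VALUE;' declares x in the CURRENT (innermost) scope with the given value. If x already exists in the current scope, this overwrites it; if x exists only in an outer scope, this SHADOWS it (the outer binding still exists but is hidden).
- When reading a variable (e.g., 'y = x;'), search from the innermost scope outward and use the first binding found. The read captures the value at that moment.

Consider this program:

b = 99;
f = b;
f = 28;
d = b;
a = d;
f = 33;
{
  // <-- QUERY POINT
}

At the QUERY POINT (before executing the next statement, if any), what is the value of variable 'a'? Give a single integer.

Answer: 99

Derivation:
Step 1: declare b=99 at depth 0
Step 2: declare f=(read b)=99 at depth 0
Step 3: declare f=28 at depth 0
Step 4: declare d=(read b)=99 at depth 0
Step 5: declare a=(read d)=99 at depth 0
Step 6: declare f=33 at depth 0
Step 7: enter scope (depth=1)
Visible at query point: a=99 b=99 d=99 f=33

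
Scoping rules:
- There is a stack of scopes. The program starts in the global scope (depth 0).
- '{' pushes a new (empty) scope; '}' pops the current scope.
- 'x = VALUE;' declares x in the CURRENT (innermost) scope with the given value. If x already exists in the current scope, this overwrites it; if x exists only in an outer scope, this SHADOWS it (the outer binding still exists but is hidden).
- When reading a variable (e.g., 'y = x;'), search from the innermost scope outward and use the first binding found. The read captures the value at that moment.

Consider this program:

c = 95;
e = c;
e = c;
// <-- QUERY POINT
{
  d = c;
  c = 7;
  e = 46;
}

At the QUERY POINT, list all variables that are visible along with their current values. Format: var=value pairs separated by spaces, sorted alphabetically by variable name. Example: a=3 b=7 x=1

Step 1: declare c=95 at depth 0
Step 2: declare e=(read c)=95 at depth 0
Step 3: declare e=(read c)=95 at depth 0
Visible at query point: c=95 e=95

Answer: c=95 e=95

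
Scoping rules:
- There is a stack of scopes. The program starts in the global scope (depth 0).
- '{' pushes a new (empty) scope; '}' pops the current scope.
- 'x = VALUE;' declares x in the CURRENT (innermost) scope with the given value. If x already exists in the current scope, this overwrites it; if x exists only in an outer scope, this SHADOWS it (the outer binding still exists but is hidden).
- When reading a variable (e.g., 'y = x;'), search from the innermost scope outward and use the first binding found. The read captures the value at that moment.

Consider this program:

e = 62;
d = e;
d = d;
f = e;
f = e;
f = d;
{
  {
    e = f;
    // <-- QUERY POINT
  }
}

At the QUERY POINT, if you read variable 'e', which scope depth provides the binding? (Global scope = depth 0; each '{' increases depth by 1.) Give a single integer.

Step 1: declare e=62 at depth 0
Step 2: declare d=(read e)=62 at depth 0
Step 3: declare d=(read d)=62 at depth 0
Step 4: declare f=(read e)=62 at depth 0
Step 5: declare f=(read e)=62 at depth 0
Step 6: declare f=(read d)=62 at depth 0
Step 7: enter scope (depth=1)
Step 8: enter scope (depth=2)
Step 9: declare e=(read f)=62 at depth 2
Visible at query point: d=62 e=62 f=62

Answer: 2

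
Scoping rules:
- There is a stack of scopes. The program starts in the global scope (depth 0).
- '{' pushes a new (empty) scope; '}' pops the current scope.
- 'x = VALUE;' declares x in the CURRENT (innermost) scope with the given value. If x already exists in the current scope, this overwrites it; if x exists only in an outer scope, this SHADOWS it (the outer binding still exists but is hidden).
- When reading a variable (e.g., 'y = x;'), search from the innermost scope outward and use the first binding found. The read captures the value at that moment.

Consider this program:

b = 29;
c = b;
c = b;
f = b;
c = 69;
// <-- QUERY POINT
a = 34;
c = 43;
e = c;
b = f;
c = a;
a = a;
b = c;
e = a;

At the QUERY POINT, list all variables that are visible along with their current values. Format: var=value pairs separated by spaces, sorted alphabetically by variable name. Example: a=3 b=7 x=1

Step 1: declare b=29 at depth 0
Step 2: declare c=(read b)=29 at depth 0
Step 3: declare c=(read b)=29 at depth 0
Step 4: declare f=(read b)=29 at depth 0
Step 5: declare c=69 at depth 0
Visible at query point: b=29 c=69 f=29

Answer: b=29 c=69 f=29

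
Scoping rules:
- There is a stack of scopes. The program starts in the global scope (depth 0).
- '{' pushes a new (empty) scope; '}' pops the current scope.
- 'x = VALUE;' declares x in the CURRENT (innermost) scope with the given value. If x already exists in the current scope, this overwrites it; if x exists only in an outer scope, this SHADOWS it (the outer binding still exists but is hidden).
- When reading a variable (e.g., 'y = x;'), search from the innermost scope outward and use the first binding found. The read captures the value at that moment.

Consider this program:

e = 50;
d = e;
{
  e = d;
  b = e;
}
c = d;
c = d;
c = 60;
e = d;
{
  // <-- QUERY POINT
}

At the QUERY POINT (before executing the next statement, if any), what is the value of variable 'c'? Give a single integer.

Answer: 60

Derivation:
Step 1: declare e=50 at depth 0
Step 2: declare d=(read e)=50 at depth 0
Step 3: enter scope (depth=1)
Step 4: declare e=(read d)=50 at depth 1
Step 5: declare b=(read e)=50 at depth 1
Step 6: exit scope (depth=0)
Step 7: declare c=(read d)=50 at depth 0
Step 8: declare c=(read d)=50 at depth 0
Step 9: declare c=60 at depth 0
Step 10: declare e=(read d)=50 at depth 0
Step 11: enter scope (depth=1)
Visible at query point: c=60 d=50 e=50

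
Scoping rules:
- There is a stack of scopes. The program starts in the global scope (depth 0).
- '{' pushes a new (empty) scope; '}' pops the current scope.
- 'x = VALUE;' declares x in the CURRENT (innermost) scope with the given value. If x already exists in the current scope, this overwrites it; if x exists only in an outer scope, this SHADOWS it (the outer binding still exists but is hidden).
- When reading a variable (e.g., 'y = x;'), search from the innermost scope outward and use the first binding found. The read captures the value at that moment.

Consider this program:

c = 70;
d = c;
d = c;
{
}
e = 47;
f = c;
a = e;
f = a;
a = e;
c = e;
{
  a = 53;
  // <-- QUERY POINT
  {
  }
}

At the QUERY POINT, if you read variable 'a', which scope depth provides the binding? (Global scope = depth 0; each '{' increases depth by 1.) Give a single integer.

Step 1: declare c=70 at depth 0
Step 2: declare d=(read c)=70 at depth 0
Step 3: declare d=(read c)=70 at depth 0
Step 4: enter scope (depth=1)
Step 5: exit scope (depth=0)
Step 6: declare e=47 at depth 0
Step 7: declare f=(read c)=70 at depth 0
Step 8: declare a=(read e)=47 at depth 0
Step 9: declare f=(read a)=47 at depth 0
Step 10: declare a=(read e)=47 at depth 0
Step 11: declare c=(read e)=47 at depth 0
Step 12: enter scope (depth=1)
Step 13: declare a=53 at depth 1
Visible at query point: a=53 c=47 d=70 e=47 f=47

Answer: 1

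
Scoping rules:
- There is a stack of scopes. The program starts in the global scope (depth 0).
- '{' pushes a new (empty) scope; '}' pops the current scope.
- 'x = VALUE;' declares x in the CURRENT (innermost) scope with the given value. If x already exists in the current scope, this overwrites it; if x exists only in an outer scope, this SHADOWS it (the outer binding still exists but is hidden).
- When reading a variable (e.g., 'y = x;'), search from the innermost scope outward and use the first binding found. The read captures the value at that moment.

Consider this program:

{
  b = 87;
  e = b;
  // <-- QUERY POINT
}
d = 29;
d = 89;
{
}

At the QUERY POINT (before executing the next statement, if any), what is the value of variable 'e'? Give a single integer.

Step 1: enter scope (depth=1)
Step 2: declare b=87 at depth 1
Step 3: declare e=(read b)=87 at depth 1
Visible at query point: b=87 e=87

Answer: 87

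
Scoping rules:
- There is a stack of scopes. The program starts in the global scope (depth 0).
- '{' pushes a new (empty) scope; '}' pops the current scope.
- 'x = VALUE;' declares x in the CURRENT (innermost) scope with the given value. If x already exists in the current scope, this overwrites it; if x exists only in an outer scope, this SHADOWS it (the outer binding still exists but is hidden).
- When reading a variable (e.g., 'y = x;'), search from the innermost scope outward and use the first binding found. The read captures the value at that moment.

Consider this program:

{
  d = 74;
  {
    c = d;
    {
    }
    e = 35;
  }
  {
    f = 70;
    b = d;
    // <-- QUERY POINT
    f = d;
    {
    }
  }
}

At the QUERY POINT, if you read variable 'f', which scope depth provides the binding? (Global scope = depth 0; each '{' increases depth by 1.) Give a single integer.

Answer: 2

Derivation:
Step 1: enter scope (depth=1)
Step 2: declare d=74 at depth 1
Step 3: enter scope (depth=2)
Step 4: declare c=(read d)=74 at depth 2
Step 5: enter scope (depth=3)
Step 6: exit scope (depth=2)
Step 7: declare e=35 at depth 2
Step 8: exit scope (depth=1)
Step 9: enter scope (depth=2)
Step 10: declare f=70 at depth 2
Step 11: declare b=(read d)=74 at depth 2
Visible at query point: b=74 d=74 f=70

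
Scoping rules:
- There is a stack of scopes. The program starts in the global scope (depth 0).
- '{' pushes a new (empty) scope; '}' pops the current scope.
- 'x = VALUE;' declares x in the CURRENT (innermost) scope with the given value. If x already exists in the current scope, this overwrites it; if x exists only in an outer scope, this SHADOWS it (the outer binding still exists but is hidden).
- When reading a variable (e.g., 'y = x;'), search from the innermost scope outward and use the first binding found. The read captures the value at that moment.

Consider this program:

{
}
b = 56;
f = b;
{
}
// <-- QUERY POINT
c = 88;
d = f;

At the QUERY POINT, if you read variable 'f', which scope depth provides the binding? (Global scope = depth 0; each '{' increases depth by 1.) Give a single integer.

Step 1: enter scope (depth=1)
Step 2: exit scope (depth=0)
Step 3: declare b=56 at depth 0
Step 4: declare f=(read b)=56 at depth 0
Step 5: enter scope (depth=1)
Step 6: exit scope (depth=0)
Visible at query point: b=56 f=56

Answer: 0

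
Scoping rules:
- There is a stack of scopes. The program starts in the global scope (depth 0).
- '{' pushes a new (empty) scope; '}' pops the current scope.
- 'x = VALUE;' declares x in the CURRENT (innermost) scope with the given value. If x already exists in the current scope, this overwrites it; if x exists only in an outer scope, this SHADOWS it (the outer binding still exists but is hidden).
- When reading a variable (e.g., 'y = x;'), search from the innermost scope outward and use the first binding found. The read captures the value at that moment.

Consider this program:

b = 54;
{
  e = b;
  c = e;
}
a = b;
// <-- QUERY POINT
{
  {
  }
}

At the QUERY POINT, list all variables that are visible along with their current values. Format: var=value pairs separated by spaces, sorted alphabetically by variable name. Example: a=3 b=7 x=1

Step 1: declare b=54 at depth 0
Step 2: enter scope (depth=1)
Step 3: declare e=(read b)=54 at depth 1
Step 4: declare c=(read e)=54 at depth 1
Step 5: exit scope (depth=0)
Step 6: declare a=(read b)=54 at depth 0
Visible at query point: a=54 b=54

Answer: a=54 b=54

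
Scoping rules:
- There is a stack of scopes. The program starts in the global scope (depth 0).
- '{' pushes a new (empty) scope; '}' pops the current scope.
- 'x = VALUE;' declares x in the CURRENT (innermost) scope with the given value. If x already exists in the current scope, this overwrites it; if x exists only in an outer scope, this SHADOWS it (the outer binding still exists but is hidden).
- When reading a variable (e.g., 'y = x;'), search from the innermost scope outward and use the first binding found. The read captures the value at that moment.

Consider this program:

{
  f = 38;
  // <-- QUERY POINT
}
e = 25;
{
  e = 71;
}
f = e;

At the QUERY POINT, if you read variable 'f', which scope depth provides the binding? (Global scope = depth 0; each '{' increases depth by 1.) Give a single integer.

Answer: 1

Derivation:
Step 1: enter scope (depth=1)
Step 2: declare f=38 at depth 1
Visible at query point: f=38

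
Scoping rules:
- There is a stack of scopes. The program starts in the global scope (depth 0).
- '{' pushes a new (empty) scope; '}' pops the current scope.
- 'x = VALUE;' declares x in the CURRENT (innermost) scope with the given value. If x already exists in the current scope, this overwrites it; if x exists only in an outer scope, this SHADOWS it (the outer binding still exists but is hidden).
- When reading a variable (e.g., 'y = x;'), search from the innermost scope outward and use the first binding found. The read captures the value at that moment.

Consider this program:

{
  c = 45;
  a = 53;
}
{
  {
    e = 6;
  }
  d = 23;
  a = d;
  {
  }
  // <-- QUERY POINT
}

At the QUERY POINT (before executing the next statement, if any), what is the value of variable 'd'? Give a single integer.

Answer: 23

Derivation:
Step 1: enter scope (depth=1)
Step 2: declare c=45 at depth 1
Step 3: declare a=53 at depth 1
Step 4: exit scope (depth=0)
Step 5: enter scope (depth=1)
Step 6: enter scope (depth=2)
Step 7: declare e=6 at depth 2
Step 8: exit scope (depth=1)
Step 9: declare d=23 at depth 1
Step 10: declare a=(read d)=23 at depth 1
Step 11: enter scope (depth=2)
Step 12: exit scope (depth=1)
Visible at query point: a=23 d=23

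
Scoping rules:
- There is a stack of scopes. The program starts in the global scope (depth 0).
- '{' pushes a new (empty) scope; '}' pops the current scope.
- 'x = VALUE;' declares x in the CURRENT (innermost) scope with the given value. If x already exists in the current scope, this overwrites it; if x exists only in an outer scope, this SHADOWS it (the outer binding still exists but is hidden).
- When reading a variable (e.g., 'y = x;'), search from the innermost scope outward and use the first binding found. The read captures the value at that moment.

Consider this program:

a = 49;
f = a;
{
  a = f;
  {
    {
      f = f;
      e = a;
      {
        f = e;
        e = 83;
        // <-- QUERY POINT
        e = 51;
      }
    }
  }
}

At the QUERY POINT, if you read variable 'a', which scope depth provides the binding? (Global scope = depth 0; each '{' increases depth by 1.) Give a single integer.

Answer: 1

Derivation:
Step 1: declare a=49 at depth 0
Step 2: declare f=(read a)=49 at depth 0
Step 3: enter scope (depth=1)
Step 4: declare a=(read f)=49 at depth 1
Step 5: enter scope (depth=2)
Step 6: enter scope (depth=3)
Step 7: declare f=(read f)=49 at depth 3
Step 8: declare e=(read a)=49 at depth 3
Step 9: enter scope (depth=4)
Step 10: declare f=(read e)=49 at depth 4
Step 11: declare e=83 at depth 4
Visible at query point: a=49 e=83 f=49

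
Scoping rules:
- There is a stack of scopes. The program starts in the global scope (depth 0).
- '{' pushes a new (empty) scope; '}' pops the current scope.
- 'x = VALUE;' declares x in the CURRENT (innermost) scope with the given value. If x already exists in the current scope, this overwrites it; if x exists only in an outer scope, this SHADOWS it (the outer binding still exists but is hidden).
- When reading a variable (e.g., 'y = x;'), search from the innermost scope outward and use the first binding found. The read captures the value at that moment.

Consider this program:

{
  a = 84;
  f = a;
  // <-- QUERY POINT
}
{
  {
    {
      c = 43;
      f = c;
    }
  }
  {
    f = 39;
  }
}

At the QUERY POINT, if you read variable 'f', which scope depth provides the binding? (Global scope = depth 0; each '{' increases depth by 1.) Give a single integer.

Step 1: enter scope (depth=1)
Step 2: declare a=84 at depth 1
Step 3: declare f=(read a)=84 at depth 1
Visible at query point: a=84 f=84

Answer: 1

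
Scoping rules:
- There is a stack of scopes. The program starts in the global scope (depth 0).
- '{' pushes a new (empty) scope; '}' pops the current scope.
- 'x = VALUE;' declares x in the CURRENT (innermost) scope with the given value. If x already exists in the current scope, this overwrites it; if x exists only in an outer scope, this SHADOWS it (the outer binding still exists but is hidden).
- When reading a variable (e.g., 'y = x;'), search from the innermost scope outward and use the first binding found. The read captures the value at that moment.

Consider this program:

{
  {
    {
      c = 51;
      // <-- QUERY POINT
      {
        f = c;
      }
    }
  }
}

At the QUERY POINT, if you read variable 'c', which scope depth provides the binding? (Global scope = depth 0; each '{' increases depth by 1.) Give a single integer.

Step 1: enter scope (depth=1)
Step 2: enter scope (depth=2)
Step 3: enter scope (depth=3)
Step 4: declare c=51 at depth 3
Visible at query point: c=51

Answer: 3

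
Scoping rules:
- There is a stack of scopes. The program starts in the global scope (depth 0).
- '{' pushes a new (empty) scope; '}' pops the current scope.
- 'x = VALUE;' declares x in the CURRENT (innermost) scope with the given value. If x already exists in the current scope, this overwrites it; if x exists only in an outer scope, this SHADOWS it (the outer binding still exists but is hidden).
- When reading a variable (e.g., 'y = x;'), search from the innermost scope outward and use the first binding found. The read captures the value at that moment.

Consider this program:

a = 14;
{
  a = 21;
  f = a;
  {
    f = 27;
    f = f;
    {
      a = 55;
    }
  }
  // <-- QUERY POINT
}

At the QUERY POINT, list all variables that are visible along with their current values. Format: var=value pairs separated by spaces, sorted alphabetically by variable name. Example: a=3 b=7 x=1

Step 1: declare a=14 at depth 0
Step 2: enter scope (depth=1)
Step 3: declare a=21 at depth 1
Step 4: declare f=(read a)=21 at depth 1
Step 5: enter scope (depth=2)
Step 6: declare f=27 at depth 2
Step 7: declare f=(read f)=27 at depth 2
Step 8: enter scope (depth=3)
Step 9: declare a=55 at depth 3
Step 10: exit scope (depth=2)
Step 11: exit scope (depth=1)
Visible at query point: a=21 f=21

Answer: a=21 f=21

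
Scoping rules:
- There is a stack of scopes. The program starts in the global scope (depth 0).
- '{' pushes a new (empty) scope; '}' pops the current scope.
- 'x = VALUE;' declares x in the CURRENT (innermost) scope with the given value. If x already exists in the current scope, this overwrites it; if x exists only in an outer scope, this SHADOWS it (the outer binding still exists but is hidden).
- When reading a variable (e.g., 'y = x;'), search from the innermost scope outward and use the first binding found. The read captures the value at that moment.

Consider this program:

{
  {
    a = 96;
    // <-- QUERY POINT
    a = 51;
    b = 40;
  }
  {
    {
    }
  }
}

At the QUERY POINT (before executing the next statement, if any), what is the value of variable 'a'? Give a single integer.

Answer: 96

Derivation:
Step 1: enter scope (depth=1)
Step 2: enter scope (depth=2)
Step 3: declare a=96 at depth 2
Visible at query point: a=96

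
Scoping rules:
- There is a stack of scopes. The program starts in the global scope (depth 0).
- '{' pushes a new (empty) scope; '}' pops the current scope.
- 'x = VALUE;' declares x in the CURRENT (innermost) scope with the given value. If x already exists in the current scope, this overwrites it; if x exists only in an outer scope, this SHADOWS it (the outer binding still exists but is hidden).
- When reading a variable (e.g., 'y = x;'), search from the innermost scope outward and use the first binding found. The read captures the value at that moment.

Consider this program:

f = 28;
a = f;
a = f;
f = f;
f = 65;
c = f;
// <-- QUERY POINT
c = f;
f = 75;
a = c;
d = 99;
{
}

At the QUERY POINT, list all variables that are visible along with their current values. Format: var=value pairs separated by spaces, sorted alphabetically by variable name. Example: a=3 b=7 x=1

Answer: a=28 c=65 f=65

Derivation:
Step 1: declare f=28 at depth 0
Step 2: declare a=(read f)=28 at depth 0
Step 3: declare a=(read f)=28 at depth 0
Step 4: declare f=(read f)=28 at depth 0
Step 5: declare f=65 at depth 0
Step 6: declare c=(read f)=65 at depth 0
Visible at query point: a=28 c=65 f=65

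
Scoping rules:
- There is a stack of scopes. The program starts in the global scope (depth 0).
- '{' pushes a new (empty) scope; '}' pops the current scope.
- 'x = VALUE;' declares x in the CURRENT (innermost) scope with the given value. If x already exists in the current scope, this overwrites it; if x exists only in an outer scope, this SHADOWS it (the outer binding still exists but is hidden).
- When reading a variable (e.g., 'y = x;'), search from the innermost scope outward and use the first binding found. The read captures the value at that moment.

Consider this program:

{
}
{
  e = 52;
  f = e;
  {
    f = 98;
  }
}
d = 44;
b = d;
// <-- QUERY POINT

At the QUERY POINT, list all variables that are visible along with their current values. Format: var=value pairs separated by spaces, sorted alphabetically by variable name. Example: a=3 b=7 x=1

Step 1: enter scope (depth=1)
Step 2: exit scope (depth=0)
Step 3: enter scope (depth=1)
Step 4: declare e=52 at depth 1
Step 5: declare f=(read e)=52 at depth 1
Step 6: enter scope (depth=2)
Step 7: declare f=98 at depth 2
Step 8: exit scope (depth=1)
Step 9: exit scope (depth=0)
Step 10: declare d=44 at depth 0
Step 11: declare b=(read d)=44 at depth 0
Visible at query point: b=44 d=44

Answer: b=44 d=44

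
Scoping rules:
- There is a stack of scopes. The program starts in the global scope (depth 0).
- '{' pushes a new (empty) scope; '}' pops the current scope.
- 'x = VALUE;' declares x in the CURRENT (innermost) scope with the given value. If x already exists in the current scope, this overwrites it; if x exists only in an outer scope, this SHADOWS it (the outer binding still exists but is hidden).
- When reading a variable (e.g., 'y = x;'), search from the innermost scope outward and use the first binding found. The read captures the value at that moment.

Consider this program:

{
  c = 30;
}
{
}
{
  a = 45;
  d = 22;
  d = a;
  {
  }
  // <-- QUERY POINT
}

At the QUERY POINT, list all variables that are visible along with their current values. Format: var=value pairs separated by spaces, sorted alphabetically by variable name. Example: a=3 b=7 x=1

Step 1: enter scope (depth=1)
Step 2: declare c=30 at depth 1
Step 3: exit scope (depth=0)
Step 4: enter scope (depth=1)
Step 5: exit scope (depth=0)
Step 6: enter scope (depth=1)
Step 7: declare a=45 at depth 1
Step 8: declare d=22 at depth 1
Step 9: declare d=(read a)=45 at depth 1
Step 10: enter scope (depth=2)
Step 11: exit scope (depth=1)
Visible at query point: a=45 d=45

Answer: a=45 d=45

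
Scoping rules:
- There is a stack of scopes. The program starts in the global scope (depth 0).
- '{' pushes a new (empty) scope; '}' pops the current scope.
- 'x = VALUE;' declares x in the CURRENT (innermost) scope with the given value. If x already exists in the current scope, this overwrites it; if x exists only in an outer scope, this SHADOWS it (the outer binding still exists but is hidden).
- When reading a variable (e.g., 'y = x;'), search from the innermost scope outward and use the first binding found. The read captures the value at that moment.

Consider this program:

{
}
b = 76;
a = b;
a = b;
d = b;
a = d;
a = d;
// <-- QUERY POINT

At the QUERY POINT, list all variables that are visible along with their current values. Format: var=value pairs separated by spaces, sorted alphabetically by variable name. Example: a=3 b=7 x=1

Answer: a=76 b=76 d=76

Derivation:
Step 1: enter scope (depth=1)
Step 2: exit scope (depth=0)
Step 3: declare b=76 at depth 0
Step 4: declare a=(read b)=76 at depth 0
Step 5: declare a=(read b)=76 at depth 0
Step 6: declare d=(read b)=76 at depth 0
Step 7: declare a=(read d)=76 at depth 0
Step 8: declare a=(read d)=76 at depth 0
Visible at query point: a=76 b=76 d=76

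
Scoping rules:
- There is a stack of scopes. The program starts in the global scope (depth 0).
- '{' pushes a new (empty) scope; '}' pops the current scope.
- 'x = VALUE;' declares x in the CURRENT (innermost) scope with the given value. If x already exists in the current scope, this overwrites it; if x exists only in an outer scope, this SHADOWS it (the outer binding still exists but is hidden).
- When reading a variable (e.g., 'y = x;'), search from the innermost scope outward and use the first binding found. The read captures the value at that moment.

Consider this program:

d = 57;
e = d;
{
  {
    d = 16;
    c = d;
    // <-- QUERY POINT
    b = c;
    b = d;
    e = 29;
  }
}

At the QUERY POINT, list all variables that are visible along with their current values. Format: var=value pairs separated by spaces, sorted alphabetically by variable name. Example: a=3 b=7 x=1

Step 1: declare d=57 at depth 0
Step 2: declare e=(read d)=57 at depth 0
Step 3: enter scope (depth=1)
Step 4: enter scope (depth=2)
Step 5: declare d=16 at depth 2
Step 6: declare c=(read d)=16 at depth 2
Visible at query point: c=16 d=16 e=57

Answer: c=16 d=16 e=57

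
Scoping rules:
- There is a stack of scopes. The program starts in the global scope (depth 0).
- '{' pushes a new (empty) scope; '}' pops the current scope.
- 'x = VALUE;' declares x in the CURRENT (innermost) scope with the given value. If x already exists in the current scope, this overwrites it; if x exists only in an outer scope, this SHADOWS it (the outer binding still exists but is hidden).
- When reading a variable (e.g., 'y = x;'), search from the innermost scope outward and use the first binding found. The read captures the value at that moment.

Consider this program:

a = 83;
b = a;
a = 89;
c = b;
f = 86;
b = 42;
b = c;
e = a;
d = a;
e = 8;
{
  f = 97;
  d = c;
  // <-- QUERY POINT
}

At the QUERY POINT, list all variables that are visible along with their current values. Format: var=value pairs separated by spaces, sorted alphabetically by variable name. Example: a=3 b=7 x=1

Step 1: declare a=83 at depth 0
Step 2: declare b=(read a)=83 at depth 0
Step 3: declare a=89 at depth 0
Step 4: declare c=(read b)=83 at depth 0
Step 5: declare f=86 at depth 0
Step 6: declare b=42 at depth 0
Step 7: declare b=(read c)=83 at depth 0
Step 8: declare e=(read a)=89 at depth 0
Step 9: declare d=(read a)=89 at depth 0
Step 10: declare e=8 at depth 0
Step 11: enter scope (depth=1)
Step 12: declare f=97 at depth 1
Step 13: declare d=(read c)=83 at depth 1
Visible at query point: a=89 b=83 c=83 d=83 e=8 f=97

Answer: a=89 b=83 c=83 d=83 e=8 f=97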